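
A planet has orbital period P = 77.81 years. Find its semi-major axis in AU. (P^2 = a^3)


a = P^(2/3) = 77.81^(2/3) = 18.226

18.226 AU


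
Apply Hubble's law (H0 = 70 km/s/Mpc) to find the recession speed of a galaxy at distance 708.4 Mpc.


v = H0 * d = 70 * 708.4 = 49588.0

49588.0 km/s


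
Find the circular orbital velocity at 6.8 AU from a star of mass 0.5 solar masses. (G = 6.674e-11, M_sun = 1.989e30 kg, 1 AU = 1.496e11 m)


v = sqrt(GM/r) = sqrt(6.674e-11 * 9.945e+29 / 1.017e+12) = 8077.4679

8077.4679 m/s


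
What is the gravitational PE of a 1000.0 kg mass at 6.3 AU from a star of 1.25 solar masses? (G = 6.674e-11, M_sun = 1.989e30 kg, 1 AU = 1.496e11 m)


M = 1.25 * 1.989e30 kg = 2.48625e+30 kg; r = 6.3 AU * 1.496e11 m/AU = 9.4248e+11 m. U = -GM*m/r = -(6.674e-11 * 2.48625e+30 * 1000.0) / 9.4248e+11 = -1.761e+11

-1.761e+11 J


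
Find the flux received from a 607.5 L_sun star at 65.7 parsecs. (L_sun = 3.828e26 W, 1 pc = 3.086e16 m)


F = L / (4*pi*d^2) = 2.326e+29 / (4*pi*(2.028e+18)^2) = 4.502e-09

4.502e-09 W/m^2


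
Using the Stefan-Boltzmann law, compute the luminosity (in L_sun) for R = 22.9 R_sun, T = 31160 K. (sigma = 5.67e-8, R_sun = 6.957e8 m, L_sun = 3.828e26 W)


R = 22.9 * 6.957e8 m = 1.593153e+10 m. L = 4*pi*R^2*sigma*T^4 = 4*pi*(1.593153e+10)^2 * 5.67e-8 * 31160^4 = 1.704895209e+32 W. L/L_sun = 1.704895209e+32 / 3.828e26 = 445374.924

445374.924 L_sun


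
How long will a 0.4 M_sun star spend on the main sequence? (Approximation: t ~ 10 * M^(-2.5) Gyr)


t = 10 * M^(-2.5) = 10 * 0.4^(-2.5) = 98.8212

98.8212 Gyr


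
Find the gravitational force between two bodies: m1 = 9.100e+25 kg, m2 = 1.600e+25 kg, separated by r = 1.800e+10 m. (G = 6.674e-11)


F = G*m1*m2/r^2 = 6.674e-11 * 9.100e+25 * 1.600e+25 / (1.800e+10)^2 = 6.674e-11 * 1.456e+51 / 3.240e+20 = 2.999e+20

2.999e+20 N


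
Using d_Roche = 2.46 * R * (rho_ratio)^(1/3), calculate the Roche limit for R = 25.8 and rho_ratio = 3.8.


d_Roche = 2.46 * 25.8 * 3.8^(1/3) = 99.0412

99.0412


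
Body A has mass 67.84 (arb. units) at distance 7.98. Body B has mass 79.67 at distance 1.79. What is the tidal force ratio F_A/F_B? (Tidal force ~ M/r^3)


Ratio = (M1/r1^3) / (M2/r2^3) = (67.84/7.98^3) / (79.67/1.79^3) = 0.0096

0.0096


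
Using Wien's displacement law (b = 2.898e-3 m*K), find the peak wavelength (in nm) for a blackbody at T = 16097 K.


lam_max = b / T = 2.898e-3 / 16097 = 1.800e-07 m = 180.0335 nm

180.0335 nm


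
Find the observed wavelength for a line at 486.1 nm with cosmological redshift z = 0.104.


lam_obs = lam_emit * (1 + z) = 486.1 * (1 + 0.104) = 536.6544

536.6544 nm


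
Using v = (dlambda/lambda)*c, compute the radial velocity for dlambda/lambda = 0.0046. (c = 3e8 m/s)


v = (dlambda/lambda) * c = 0.0046 * 3e8 = 1.380e+06

1.380e+06 m/s


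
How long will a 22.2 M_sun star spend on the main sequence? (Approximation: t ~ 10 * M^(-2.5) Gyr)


t = 10 * M^(-2.5) = 10 * 22.2^(-2.5) = 0.0043

0.0043 Gyr


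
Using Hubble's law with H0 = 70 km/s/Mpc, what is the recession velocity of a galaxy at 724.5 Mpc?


v = H0 * d = 70 * 724.5 = 50715.0

50715.0 km/s


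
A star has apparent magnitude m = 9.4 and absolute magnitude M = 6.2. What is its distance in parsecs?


d = 10^((m - M + 5)/5) = 10^((9.4 - 6.2 + 5)/5) = 43.6516

43.6516 pc


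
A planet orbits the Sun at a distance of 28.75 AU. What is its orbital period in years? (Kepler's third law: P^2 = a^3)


P = a^(3/2) = 28.75^1.5 = 154.1547

154.1547 years


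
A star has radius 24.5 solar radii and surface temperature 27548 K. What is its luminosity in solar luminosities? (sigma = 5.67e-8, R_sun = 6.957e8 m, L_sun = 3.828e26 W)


R = 24.5 * 6.957e8 m = 1.704465e+10 m. L = 4*pi*R^2*sigma*T^4 = 4*pi*(1.704465e+10)^2 * 5.67e-8 * 27548^4 = 1.192145862e+32 W. L/L_sun = 1.192145862e+32 / 3.828e26 = 311427.8636

311427.8636 L_sun


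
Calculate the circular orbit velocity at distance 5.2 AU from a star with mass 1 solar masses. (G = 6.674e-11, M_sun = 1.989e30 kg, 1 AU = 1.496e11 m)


v = sqrt(GM/r) = sqrt(6.674e-11 * 1.989e+30 / 7.779e+11) = 13063.0029

13063.0029 m/s


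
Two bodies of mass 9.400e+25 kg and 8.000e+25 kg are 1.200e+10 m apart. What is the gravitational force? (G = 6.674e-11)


F = G*m1*m2/r^2 = 6.674e-11 * 9.400e+25 * 8.000e+25 / (1.200e+10)^2 = 6.674e-11 * 7.520e+51 / 1.440e+20 = 3.485e+21

3.485e+21 N


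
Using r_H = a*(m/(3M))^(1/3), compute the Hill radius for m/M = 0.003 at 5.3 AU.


r_H = a * (m/3M)^(1/3) = 5.3 * (0.003/3)^(1/3) = 0.53

0.53 AU


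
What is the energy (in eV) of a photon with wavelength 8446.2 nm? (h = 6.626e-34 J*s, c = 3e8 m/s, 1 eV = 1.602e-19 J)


E = hc/lambda = 6.626e-34 * 3e8 / 8.446e-06 = 2.353e-20 J = 0.1469 eV

0.1469 eV


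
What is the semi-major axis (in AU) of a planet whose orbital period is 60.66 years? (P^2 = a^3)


a = P^(2/3) = 60.66^(2/3) = 15.4384

15.4384 AU


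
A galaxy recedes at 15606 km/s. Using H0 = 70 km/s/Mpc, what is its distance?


d = v / H0 = 15606 / 70 = 222.9429

222.9429 Mpc


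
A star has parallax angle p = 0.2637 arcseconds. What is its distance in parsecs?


d = 1/p = 1/0.2637 = 3.7922

3.7922 pc


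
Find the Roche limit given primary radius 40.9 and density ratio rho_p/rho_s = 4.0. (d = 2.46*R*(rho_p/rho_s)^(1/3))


d_Roche = 2.46 * 40.9 * 4.0^(1/3) = 159.7148

159.7148


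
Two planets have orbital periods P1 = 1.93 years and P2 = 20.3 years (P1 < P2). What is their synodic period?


1/P_syn = |1/P1 - 1/P2| = |1/1.93 - 1/20.3| => P_syn = 2.1328

2.1328 years


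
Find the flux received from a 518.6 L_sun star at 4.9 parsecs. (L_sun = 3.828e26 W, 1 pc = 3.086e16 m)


F = L / (4*pi*d^2) = 1.985e+29 / (4*pi*(1.512e+17)^2) = 6.909e-07

6.909e-07 W/m^2


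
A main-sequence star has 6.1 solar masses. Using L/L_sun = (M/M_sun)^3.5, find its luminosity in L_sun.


L/L_sun = (M/M_sun)^3.5 = 6.1^3.5 = 560.6017

560.6017 L_sun


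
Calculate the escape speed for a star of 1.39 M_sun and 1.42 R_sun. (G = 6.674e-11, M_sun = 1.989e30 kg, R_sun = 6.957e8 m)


M = 1.39 * 1.989e30 kg = 2.76471e+30 kg; R = 1.42 * 6.957e8 m = 9.87894e+08 m. v_esc = sqrt(2GM/R) = sqrt(2 * 6.674e-11 * 2.76471e+30 / 9.87894e+08) = 611192.0785

611192.0785 m/s


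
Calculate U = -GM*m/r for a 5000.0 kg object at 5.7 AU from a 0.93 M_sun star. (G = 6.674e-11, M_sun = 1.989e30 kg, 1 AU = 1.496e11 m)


M = 0.93 * 1.989e30 kg = 1.84977e+30 kg; r = 5.7 AU * 1.496e11 m/AU = 8.5272e+11 m. U = -GM*m/r = -(6.674e-11 * 1.84977e+30 * 5000.0) / 8.5272e+11 = -7.239e+11

-7.239e+11 J


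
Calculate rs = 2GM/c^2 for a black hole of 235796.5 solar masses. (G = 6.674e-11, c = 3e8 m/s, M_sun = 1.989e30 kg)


M = 235796.5 * 1.989e30 kg = 4.689992385e+35 kg. rs = 2GM/c^2 = 2 * 6.674e-11 * 4.689992385e+35 / (3e8)^2 = 6.956e+08

6.956e+08 m


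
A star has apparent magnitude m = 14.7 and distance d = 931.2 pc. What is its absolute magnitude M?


M = m - 5*log10(d) + 5 = 14.7 - 5*log10(931.2) + 5 = 4.8548

4.8548


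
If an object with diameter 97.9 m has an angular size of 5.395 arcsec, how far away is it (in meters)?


D = size / theta_rad, theta_rad = 5.395 * pi/(180*3600) = 2.616e-05, D = 3.743e+06

3.743e+06 m


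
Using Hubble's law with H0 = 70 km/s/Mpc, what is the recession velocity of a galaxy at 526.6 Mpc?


v = H0 * d = 70 * 526.6 = 36862.0

36862.0 km/s


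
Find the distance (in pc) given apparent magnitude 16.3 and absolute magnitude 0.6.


d = 10^((m - M + 5)/5) = 10^((16.3 - 0.6 + 5)/5) = 13803.8426

13803.8426 pc


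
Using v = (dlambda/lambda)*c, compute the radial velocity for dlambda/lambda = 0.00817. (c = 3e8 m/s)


v = (dlambda/lambda) * c = 0.00817 * 3e8 = 2.451e+06

2.451e+06 m/s


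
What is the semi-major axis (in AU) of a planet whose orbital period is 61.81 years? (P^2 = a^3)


a = P^(2/3) = 61.81^(2/3) = 15.6329

15.6329 AU


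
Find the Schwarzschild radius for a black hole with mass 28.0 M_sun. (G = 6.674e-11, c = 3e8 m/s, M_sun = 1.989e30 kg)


M = 28.0 * 1.989e30 kg = 5.5692e+31 kg. rs = 2GM/c^2 = 2 * 6.674e-11 * 5.5692e+31 / (3e8)^2 = 82597.424

82597.424 m


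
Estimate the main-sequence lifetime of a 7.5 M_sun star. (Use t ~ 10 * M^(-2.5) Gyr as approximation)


t = 10 * M^(-2.5) = 10 * 7.5^(-2.5) = 0.0649

0.0649 Gyr


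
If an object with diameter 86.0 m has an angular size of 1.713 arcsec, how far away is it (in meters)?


D = size / theta_rad, theta_rad = 1.713 * pi/(180*3600) = 8.305e-06, D = 1.036e+07

1.036e+07 m


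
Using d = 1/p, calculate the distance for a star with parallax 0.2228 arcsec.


d = 1/p = 1/0.2228 = 4.4883

4.4883 pc


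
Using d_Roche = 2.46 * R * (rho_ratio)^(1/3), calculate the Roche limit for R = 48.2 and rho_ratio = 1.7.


d_Roche = 2.46 * 48.2 * 1.7^(1/3) = 141.5137

141.5137


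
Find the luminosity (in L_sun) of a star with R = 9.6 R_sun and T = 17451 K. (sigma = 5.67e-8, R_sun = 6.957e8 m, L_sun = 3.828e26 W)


R = 9.6 * 6.957e8 m = 6.67872e+09 m. L = 4*pi*R^2*sigma*T^4 = 4*pi*(6.67872e+09)^2 * 5.67e-8 * 17451^4 = 2.947546531e+30 W. L/L_sun = 2.947546531e+30 / 3.828e26 = 7699.9648

7699.9648 L_sun


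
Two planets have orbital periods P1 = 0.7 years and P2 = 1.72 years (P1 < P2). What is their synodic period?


1/P_syn = |1/P1 - 1/P2| = |1/0.7 - 1/1.72| => P_syn = 1.1804

1.1804 years


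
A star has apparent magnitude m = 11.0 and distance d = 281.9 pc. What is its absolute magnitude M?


M = m - 5*log10(d) + 5 = 11.0 - 5*log10(281.9) + 5 = 3.7495

3.7495


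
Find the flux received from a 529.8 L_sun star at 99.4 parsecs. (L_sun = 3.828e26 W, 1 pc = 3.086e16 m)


F = L / (4*pi*d^2) = 2.028e+29 / (4*pi*(3.067e+18)^2) = 1.715e-09

1.715e-09 W/m^2


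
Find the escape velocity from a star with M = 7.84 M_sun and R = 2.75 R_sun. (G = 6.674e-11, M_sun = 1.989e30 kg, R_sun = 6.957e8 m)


M = 7.84 * 1.989e30 kg = 1.559376e+31 kg; R = 2.75 * 6.957e8 m = 1.913175e+09 m. v_esc = sqrt(2GM/R) = sqrt(2 * 6.674e-11 * 1.559376e+31 / 1.913175e+09) = 1.043e+06

1.043e+06 m/s


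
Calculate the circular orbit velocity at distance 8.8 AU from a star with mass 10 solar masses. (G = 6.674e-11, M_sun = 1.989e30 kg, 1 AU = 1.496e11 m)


v = sqrt(GM/r) = sqrt(6.674e-11 * 1.989e+31 / 1.316e+12) = 31754.3597

31754.3597 m/s


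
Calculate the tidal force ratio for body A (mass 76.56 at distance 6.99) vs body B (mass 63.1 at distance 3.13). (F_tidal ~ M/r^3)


Ratio = (M1/r1^3) / (M2/r2^3) = (76.56/6.99^3) / (63.1/3.13^3) = 0.1089

0.1089


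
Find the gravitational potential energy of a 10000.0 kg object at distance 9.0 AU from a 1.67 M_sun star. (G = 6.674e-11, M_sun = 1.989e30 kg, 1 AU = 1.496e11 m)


M = 1.67 * 1.989e30 kg = 3.32163e+30 kg; r = 9.0 AU * 1.496e11 m/AU = 1.3464e+12 m. U = -GM*m/r = -(6.674e-11 * 3.32163e+30 * 10000.0) / 1.3464e+12 = -1.647e+12

-1.647e+12 J


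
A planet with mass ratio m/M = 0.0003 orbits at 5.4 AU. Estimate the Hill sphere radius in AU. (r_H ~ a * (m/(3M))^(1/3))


r_H = a * (m/3M)^(1/3) = 5.4 * (0.0003/3)^(1/3) = 0.2506

0.2506 AU


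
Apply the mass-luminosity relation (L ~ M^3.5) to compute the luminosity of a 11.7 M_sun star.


L/L_sun = (M/M_sun)^3.5 = 11.7^3.5 = 5478.3593

5478.3593 L_sun


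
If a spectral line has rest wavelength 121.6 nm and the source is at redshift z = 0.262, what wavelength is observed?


lam_obs = lam_emit * (1 + z) = 121.6 * (1 + 0.262) = 153.4592

153.4592 nm


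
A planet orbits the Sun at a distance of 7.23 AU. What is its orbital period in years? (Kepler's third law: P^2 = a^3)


P = a^(3/2) = 7.23^1.5 = 19.4405

19.4405 years


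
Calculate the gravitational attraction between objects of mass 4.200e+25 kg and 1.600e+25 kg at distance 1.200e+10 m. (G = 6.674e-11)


F = G*m1*m2/r^2 = 6.674e-11 * 4.200e+25 * 1.600e+25 / (1.200e+10)^2 = 6.674e-11 * 6.720e+50 / 1.440e+20 = 3.115e+20

3.115e+20 N


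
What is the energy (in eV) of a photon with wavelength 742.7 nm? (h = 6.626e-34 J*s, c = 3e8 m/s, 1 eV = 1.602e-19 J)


E = hc/lambda = 6.626e-34 * 3e8 / 7.427e-07 = 2.676e-19 J = 1.6707 eV

1.6707 eV


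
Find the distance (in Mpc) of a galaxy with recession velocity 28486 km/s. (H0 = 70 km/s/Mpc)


d = v / H0 = 28486 / 70 = 406.9429

406.9429 Mpc


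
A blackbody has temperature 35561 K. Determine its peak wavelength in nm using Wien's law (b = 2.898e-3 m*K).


lam_max = b / T = 2.898e-3 / 35561 = 8.149e-08 m = 81.4938 nm

81.4938 nm


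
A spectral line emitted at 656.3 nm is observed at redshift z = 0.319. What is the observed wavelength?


lam_obs = lam_emit * (1 + z) = 656.3 * (1 + 0.319) = 865.6597

865.6597 nm


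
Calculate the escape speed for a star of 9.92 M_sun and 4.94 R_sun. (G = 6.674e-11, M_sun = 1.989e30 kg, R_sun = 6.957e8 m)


M = 9.92 * 1.989e30 kg = 1.973088e+31 kg; R = 4.94 * 6.957e8 m = 3.436758e+09 m. v_esc = sqrt(2GM/R) = sqrt(2 * 6.674e-11 * 1.973088e+31 / 3.436758e+09) = 875400.6213

875400.6213 m/s


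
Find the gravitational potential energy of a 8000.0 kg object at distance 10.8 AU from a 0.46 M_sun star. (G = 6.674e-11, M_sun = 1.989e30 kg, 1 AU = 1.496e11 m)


M = 0.46 * 1.989e30 kg = 9.1494e+29 kg; r = 10.8 AU * 1.496e11 m/AU = 1.61568e+12 m. U = -GM*m/r = -(6.674e-11 * 9.1494e+29 * 8000.0) / 1.61568e+12 = -3.024e+11

-3.024e+11 J


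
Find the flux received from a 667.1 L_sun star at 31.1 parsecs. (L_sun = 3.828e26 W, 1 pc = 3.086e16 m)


F = L / (4*pi*d^2) = 2.554e+29 / (4*pi*(9.597e+17)^2) = 2.206e-08

2.206e-08 W/m^2


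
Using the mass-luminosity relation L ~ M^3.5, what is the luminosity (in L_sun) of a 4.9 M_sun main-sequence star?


L/L_sun = (M/M_sun)^3.5 = 4.9^3.5 = 260.4272

260.4272 L_sun


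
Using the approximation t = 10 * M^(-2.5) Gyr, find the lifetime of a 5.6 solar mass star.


t = 10 * M^(-2.5) = 10 * 5.6^(-2.5) = 0.1348

0.1348 Gyr


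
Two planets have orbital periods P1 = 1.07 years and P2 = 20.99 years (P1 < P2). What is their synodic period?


1/P_syn = |1/P1 - 1/P2| = |1/1.07 - 1/20.99| => P_syn = 1.1275

1.1275 years


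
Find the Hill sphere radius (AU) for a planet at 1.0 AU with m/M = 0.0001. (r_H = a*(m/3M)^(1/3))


r_H = a * (m/3M)^(1/3) = 1.0 * (0.0001/3)^(1/3) = 0.0322

0.0322 AU


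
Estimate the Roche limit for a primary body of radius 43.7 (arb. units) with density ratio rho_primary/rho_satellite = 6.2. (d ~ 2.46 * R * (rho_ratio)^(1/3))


d_Roche = 2.46 * 43.7 * 6.2^(1/3) = 197.4909

197.4909


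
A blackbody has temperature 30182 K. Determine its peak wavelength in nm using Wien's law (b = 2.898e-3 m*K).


lam_max = b / T = 2.898e-3 / 30182 = 9.602e-08 m = 96.0175 nm

96.0175 nm


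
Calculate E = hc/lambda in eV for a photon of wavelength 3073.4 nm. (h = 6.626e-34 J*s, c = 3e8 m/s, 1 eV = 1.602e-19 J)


E = hc/lambda = 6.626e-34 * 3e8 / 3.073e-06 = 6.468e-20 J = 0.4037 eV

0.4037 eV


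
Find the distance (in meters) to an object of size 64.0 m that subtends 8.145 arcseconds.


D = size / theta_rad, theta_rad = 8.145 * pi/(180*3600) = 3.949e-05, D = 1.621e+06

1.621e+06 m


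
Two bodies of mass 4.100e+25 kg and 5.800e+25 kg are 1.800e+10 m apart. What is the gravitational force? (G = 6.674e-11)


F = G*m1*m2/r^2 = 6.674e-11 * 4.100e+25 * 5.800e+25 / (1.800e+10)^2 = 6.674e-11 * 2.378e+51 / 3.240e+20 = 4.898e+20

4.898e+20 N


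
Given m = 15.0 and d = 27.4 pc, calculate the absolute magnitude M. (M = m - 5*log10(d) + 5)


M = m - 5*log10(d) + 5 = 15.0 - 5*log10(27.4) + 5 = 12.8112

12.8112


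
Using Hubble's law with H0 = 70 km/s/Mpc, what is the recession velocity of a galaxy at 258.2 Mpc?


v = H0 * d = 70 * 258.2 = 18074.0

18074.0 km/s


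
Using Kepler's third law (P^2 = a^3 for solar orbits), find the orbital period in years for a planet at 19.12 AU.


P = a^(3/2) = 19.12^1.5 = 83.6049

83.6049 years


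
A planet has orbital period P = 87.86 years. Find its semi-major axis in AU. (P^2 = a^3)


a = P^(2/3) = 87.86^(2/3) = 19.7634

19.7634 AU


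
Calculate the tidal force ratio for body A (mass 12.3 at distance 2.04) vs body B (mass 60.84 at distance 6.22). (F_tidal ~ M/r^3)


Ratio = (M1/r1^3) / (M2/r2^3) = (12.3/2.04^3) / (60.84/6.22^3) = 5.7306

5.7306


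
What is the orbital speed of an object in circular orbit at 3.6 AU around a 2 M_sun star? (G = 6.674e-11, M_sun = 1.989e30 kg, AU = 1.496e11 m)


v = sqrt(GM/r) = sqrt(6.674e-11 * 3.978e+30 / 5.386e+11) = 22202.8356

22202.8356 m/s


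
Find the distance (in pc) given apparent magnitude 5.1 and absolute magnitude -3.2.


d = 10^((m - M + 5)/5) = 10^((5.1 - -3.2 + 5)/5) = 457.0882

457.0882 pc


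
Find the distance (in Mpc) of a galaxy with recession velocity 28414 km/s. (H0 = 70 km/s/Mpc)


d = v / H0 = 28414 / 70 = 405.9143

405.9143 Mpc


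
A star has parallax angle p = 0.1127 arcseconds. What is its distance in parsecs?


d = 1/p = 1/0.1127 = 8.8731

8.8731 pc


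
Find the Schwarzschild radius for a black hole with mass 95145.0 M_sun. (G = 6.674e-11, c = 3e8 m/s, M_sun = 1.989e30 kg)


M = 95145.0 * 1.989e30 kg = 1.89243405e+35 kg. rs = 2GM/c^2 = 2 * 6.674e-11 * 1.89243405e+35 / (3e8)^2 = 2.807e+08

2.807e+08 m


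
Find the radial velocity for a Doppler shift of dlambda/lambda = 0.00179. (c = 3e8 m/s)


v = (dlambda/lambda) * c = 0.00179 * 3e8 = 537000.0

537000.0 m/s


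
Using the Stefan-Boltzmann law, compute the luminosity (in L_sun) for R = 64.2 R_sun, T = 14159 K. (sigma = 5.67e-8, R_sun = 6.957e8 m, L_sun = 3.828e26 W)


R = 64.2 * 6.957e8 m = 4.466394e+10 m. L = 4*pi*R^2*sigma*T^4 = 4*pi*(4.466394e+10)^2 * 5.67e-8 * 14159^4 = 5.712646002e+31 W. L/L_sun = 5.712646002e+31 / 3.828e26 = 149233.1767

149233.1767 L_sun


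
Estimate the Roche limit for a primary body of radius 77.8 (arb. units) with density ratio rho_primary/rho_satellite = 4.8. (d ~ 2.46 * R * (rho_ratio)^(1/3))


d_Roche = 2.46 * 77.8 * 4.8^(1/3) = 322.8458

322.8458


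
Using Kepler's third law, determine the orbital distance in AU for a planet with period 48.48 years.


a = P^(2/3) = 48.48^(2/3) = 13.2956

13.2956 AU


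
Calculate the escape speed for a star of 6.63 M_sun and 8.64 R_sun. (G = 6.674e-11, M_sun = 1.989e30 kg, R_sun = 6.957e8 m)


M = 6.63 * 1.989e30 kg = 1.318707e+31 kg; R = 8.64 * 6.957e8 m = 6.010848e+09 m. v_esc = sqrt(2GM/R) = sqrt(2 * 6.674e-11 * 1.318707e+31 / 6.010848e+09) = 541145.9118

541145.9118 m/s


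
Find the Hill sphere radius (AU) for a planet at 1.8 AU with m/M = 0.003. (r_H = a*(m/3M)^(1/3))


r_H = a * (m/3M)^(1/3) = 1.8 * (0.003/3)^(1/3) = 0.18

0.18 AU


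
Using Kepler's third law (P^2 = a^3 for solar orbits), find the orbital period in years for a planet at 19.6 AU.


P = a^(3/2) = 19.6^1.5 = 86.7729

86.7729 years


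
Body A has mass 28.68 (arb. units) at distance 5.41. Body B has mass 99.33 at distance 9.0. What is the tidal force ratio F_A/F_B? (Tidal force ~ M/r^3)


Ratio = (M1/r1^3) / (M2/r2^3) = (28.68/5.41^3) / (99.33/9.0^3) = 1.3293

1.3293


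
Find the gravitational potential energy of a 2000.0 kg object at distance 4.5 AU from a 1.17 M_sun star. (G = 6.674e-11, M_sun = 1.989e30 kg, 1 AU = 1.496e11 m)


M = 1.17 * 1.989e30 kg = 2.32713e+30 kg; r = 4.5 AU * 1.496e11 m/AU = 6.732e+11 m. U = -GM*m/r = -(6.674e-11 * 2.32713e+30 * 2000.0) / 6.732e+11 = -4.614e+11

-4.614e+11 J


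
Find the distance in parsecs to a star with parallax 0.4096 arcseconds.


d = 1/p = 1/0.4096 = 2.4414

2.4414 pc


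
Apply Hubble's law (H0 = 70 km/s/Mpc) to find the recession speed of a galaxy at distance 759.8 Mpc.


v = H0 * d = 70 * 759.8 = 53186.0

53186.0 km/s


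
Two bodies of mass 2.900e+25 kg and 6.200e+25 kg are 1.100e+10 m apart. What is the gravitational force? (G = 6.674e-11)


F = G*m1*m2/r^2 = 6.674e-11 * 2.900e+25 * 6.200e+25 / (1.100e+10)^2 = 6.674e-11 * 1.798e+51 / 1.210e+20 = 9.917e+20

9.917e+20 N


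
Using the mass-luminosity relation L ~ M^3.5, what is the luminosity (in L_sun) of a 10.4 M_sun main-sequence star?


L/L_sun = (M/M_sun)^3.5 = 10.4^3.5 = 3627.5774

3627.5774 L_sun


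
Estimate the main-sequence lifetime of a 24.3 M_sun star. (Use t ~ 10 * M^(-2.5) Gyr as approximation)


t = 10 * M^(-2.5) = 10 * 24.3^(-2.5) = 0.0034

0.0034 Gyr


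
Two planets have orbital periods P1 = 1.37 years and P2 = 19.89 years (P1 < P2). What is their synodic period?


1/P_syn = |1/P1 - 1/P2| = |1/1.37 - 1/19.89| => P_syn = 1.4713

1.4713 years


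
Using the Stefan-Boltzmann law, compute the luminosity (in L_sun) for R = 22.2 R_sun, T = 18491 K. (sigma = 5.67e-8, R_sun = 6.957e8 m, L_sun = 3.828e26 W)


R = 22.2 * 6.957e8 m = 1.544454e+10 m. L = 4*pi*R^2*sigma*T^4 = 4*pi*(1.544454e+10)^2 * 5.67e-8 * 18491^4 = 1.986938719e+31 W. L/L_sun = 1.986938719e+31 / 3.828e26 = 51905.4002

51905.4002 L_sun


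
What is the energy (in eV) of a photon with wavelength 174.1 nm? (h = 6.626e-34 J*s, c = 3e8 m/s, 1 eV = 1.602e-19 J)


E = hc/lambda = 6.626e-34 * 3e8 / 1.741e-07 = 1.142e-18 J = 7.1271 eV

7.1271 eV


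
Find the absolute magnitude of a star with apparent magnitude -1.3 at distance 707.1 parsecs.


M = m - 5*log10(d) + 5 = -1.3 - 5*log10(707.1) + 5 = -10.5474

-10.5474


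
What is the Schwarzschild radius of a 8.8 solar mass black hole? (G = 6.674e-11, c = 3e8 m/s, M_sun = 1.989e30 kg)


M = 8.8 * 1.989e30 kg = 1.75032e+31 kg. rs = 2GM/c^2 = 2 * 6.674e-11 * 1.75032e+31 / (3e8)^2 = 25959.1904

25959.1904 m


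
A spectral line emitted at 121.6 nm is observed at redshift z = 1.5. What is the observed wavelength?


lam_obs = lam_emit * (1 + z) = 121.6 * (1 + 1.5) = 304.0

304.0 nm


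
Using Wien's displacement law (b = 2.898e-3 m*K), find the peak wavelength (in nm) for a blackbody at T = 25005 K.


lam_max = b / T = 2.898e-3 / 25005 = 1.159e-07 m = 115.8968 nm

115.8968 nm


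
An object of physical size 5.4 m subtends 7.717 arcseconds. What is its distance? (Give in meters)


D = size / theta_rad, theta_rad = 7.717 * pi/(180*3600) = 3.741e-05, D = 144334.58

144334.58 m


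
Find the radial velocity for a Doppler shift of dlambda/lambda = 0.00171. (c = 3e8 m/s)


v = (dlambda/lambda) * c = 0.00171 * 3e8 = 513000.0

513000.0 m/s


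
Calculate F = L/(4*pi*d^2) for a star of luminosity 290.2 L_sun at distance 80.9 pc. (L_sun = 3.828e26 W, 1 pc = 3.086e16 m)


F = L / (4*pi*d^2) = 1.111e+29 / (4*pi*(2.497e+18)^2) = 1.418e-09

1.418e-09 W/m^2


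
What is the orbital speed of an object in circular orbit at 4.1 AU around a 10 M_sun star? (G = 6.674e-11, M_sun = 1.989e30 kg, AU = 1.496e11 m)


v = sqrt(GM/r) = sqrt(6.674e-11 * 1.989e+31 / 6.134e+11) = 46521.3991

46521.3991 m/s


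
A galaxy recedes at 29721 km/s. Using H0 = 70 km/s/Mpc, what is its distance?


d = v / H0 = 29721 / 70 = 424.5857

424.5857 Mpc


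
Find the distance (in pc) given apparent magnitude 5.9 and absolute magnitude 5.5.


d = 10^((m - M + 5)/5) = 10^((5.9 - 5.5 + 5)/5) = 12.0226

12.0226 pc


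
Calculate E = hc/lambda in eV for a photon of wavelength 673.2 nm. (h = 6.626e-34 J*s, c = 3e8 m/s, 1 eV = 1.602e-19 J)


E = hc/lambda = 6.626e-34 * 3e8 / 6.732e-07 = 2.953e-19 J = 1.8432 eV

1.8432 eV


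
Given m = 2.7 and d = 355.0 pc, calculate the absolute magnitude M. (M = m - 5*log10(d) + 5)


M = m - 5*log10(d) + 5 = 2.7 - 5*log10(355.0) + 5 = -5.0511

-5.0511


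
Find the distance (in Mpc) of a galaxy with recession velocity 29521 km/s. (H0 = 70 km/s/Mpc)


d = v / H0 = 29521 / 70 = 421.7286

421.7286 Mpc


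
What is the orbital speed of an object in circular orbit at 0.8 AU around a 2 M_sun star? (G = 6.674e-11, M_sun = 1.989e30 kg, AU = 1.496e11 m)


v = sqrt(GM/r) = sqrt(6.674e-11 * 3.978e+30 / 1.197e+11) = 47099.3269

47099.3269 m/s


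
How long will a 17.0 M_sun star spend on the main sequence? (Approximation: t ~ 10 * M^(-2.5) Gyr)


t = 10 * M^(-2.5) = 10 * 17.0^(-2.5) = 0.0084

0.0084 Gyr


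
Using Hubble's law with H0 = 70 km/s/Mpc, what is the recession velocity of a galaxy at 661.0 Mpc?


v = H0 * d = 70 * 661.0 = 46270.0

46270.0 km/s


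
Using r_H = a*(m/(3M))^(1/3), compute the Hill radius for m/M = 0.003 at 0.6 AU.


r_H = a * (m/3M)^(1/3) = 0.6 * (0.003/3)^(1/3) = 0.06

0.06 AU


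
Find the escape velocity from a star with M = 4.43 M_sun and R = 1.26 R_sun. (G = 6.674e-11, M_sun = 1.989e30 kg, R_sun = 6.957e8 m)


M = 4.43 * 1.989e30 kg = 8.81127e+30 kg; R = 1.26 * 6.957e8 m = 8.76582e+08 m. v_esc = sqrt(2GM/R) = sqrt(2 * 6.674e-11 * 8.81127e+30 / 8.76582e+08) = 1.158e+06

1.158e+06 m/s


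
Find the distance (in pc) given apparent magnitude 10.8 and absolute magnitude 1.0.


d = 10^((m - M + 5)/5) = 10^((10.8 - 1.0 + 5)/5) = 912.0108

912.0108 pc


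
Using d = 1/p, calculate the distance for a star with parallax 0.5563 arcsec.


d = 1/p = 1/0.5563 = 1.7976

1.7976 pc


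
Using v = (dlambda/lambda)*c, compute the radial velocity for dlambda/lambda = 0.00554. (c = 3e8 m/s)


v = (dlambda/lambda) * c = 0.00554 * 3e8 = 1.662e+06

1.662e+06 m/s


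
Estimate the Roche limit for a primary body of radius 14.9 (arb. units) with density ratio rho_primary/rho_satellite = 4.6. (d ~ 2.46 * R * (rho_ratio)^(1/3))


d_Roche = 2.46 * 14.9 * 4.6^(1/3) = 60.9594

60.9594


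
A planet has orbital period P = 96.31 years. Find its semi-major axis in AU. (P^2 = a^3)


a = P^(2/3) = 96.31^(2/3) = 21.011

21.011 AU


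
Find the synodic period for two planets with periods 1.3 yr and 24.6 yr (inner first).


1/P_syn = |1/P1 - 1/P2| = |1/1.3 - 1/24.6| => P_syn = 1.3725

1.3725 years


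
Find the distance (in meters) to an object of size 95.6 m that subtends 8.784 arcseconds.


D = size / theta_rad, theta_rad = 8.784 * pi/(180*3600) = 4.259e-05, D = 2.245e+06

2.245e+06 m


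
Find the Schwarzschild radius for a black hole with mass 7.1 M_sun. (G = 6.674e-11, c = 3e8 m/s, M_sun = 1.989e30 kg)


M = 7.1 * 1.989e30 kg = 1.41219e+31 kg. rs = 2GM/c^2 = 2 * 6.674e-11 * 1.41219e+31 / (3e8)^2 = 20944.3468

20944.3468 m


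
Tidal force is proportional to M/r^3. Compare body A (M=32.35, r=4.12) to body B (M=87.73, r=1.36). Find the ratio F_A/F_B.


Ratio = (M1/r1^3) / (M2/r2^3) = (32.35/4.12^3) / (87.73/1.36^3) = 0.0133

0.0133


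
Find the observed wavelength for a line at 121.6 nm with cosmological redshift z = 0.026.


lam_obs = lam_emit * (1 + z) = 121.6 * (1 + 0.026) = 124.7616

124.7616 nm


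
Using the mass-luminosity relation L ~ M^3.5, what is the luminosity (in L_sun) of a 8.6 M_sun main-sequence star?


L/L_sun = (M/M_sun)^3.5 = 8.6^3.5 = 1865.2823

1865.2823 L_sun


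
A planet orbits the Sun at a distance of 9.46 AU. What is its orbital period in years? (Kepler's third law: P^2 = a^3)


P = a^(3/2) = 9.46^1.5 = 29.0962

29.0962 years


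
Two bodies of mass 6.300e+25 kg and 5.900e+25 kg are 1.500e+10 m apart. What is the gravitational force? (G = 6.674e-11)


F = G*m1*m2/r^2 = 6.674e-11 * 6.300e+25 * 5.900e+25 / (1.500e+10)^2 = 6.674e-11 * 3.717e+51 / 2.250e+20 = 1.103e+21

1.103e+21 N


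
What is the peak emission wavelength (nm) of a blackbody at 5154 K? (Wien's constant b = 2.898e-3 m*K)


lam_max = b / T = 2.898e-3 / 5154 = 5.623e-07 m = 562.2817 nm

562.2817 nm


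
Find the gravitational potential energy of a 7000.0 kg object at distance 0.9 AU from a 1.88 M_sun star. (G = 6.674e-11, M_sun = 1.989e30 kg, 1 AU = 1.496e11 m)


M = 1.88 * 1.989e30 kg = 3.73932e+30 kg; r = 0.9 AU * 1.496e11 m/AU = 1.3464e+11 m. U = -GM*m/r = -(6.674e-11 * 3.73932e+30 * 7000.0) / 1.3464e+11 = -1.297e+13

-1.297e+13 J


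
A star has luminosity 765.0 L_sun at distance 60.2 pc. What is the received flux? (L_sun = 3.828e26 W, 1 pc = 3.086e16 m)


F = L / (4*pi*d^2) = 2.928e+29 / (4*pi*(1.858e+18)^2) = 6.752e-09

6.752e-09 W/m^2


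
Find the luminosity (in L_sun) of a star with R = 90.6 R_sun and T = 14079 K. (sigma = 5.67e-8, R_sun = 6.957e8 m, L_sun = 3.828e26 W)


R = 90.6 * 6.957e8 m = 6.303042e+10 m. L = 4*pi*R^2*sigma*T^4 = 4*pi*(6.303042e+10)^2 * 5.67e-8 * 14079^4 = 1.112194033e+32 W. L/L_sun = 1.112194033e+32 / 3.828e26 = 290541.8059

290541.8059 L_sun


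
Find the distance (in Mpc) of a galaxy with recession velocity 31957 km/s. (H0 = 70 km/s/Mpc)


d = v / H0 = 31957 / 70 = 456.5286

456.5286 Mpc


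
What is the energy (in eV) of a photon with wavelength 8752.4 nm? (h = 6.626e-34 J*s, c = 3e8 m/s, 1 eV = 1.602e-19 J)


E = hc/lambda = 6.626e-34 * 3e8 / 8.752e-06 = 2.271e-20 J = 0.1418 eV

0.1418 eV


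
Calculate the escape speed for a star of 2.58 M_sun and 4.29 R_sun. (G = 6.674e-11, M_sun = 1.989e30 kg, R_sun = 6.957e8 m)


M = 2.58 * 1.989e30 kg = 5.13162e+30 kg; R = 4.29 * 6.957e8 m = 2.984553e+09 m. v_esc = sqrt(2GM/R) = sqrt(2 * 6.674e-11 * 5.13162e+30 / 2.984553e+09) = 479066.382

479066.382 m/s


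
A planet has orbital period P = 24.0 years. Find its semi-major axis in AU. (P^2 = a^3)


a = P^(2/3) = 24.0^(2/3) = 8.3203

8.3203 AU


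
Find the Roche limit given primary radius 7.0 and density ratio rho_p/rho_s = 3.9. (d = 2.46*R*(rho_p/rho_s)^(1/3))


d_Roche = 2.46 * 7.0 * 3.9^(1/3) = 27.1053

27.1053


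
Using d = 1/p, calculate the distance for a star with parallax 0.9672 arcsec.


d = 1/p = 1/0.9672 = 1.0339

1.0339 pc


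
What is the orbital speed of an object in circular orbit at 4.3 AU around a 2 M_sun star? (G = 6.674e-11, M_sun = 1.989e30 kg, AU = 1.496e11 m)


v = sqrt(GM/r) = sqrt(6.674e-11 * 3.978e+30 / 6.433e+11) = 20315.4041

20315.4041 m/s


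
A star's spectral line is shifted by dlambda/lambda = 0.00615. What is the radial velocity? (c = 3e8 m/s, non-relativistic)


v = (dlambda/lambda) * c = 0.00615 * 3e8 = 1.845e+06

1.845e+06 m/s


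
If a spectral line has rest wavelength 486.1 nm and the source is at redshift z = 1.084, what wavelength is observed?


lam_obs = lam_emit * (1 + z) = 486.1 * (1 + 1.084) = 1013.0324

1013.0324 nm


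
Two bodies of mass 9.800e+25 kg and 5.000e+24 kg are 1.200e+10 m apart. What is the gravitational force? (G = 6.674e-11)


F = G*m1*m2/r^2 = 6.674e-11 * 9.800e+25 * 5.000e+24 / (1.200e+10)^2 = 6.674e-11 * 4.900e+50 / 1.440e+20 = 2.271e+20

2.271e+20 N


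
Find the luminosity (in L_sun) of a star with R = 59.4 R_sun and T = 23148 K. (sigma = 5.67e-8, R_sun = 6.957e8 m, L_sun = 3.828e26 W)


R = 59.4 * 6.957e8 m = 4.132458e+10 m. L = 4*pi*R^2*sigma*T^4 = 4*pi*(4.132458e+10)^2 * 5.67e-8 * 23148^4 = 3.493523865e+32 W. L/L_sun = 3.493523865e+32 / 3.828e26 = 912623.7892

912623.7892 L_sun


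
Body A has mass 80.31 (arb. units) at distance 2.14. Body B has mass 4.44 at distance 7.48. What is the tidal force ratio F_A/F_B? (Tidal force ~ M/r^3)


Ratio = (M1/r1^3) / (M2/r2^3) = (80.31/2.14^3) / (4.44/7.48^3) = 772.414

772.414


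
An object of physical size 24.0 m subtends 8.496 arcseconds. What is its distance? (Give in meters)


D = size / theta_rad, theta_rad = 8.496 * pi/(180*3600) = 4.119e-05, D = 582668.9442

582668.9442 m


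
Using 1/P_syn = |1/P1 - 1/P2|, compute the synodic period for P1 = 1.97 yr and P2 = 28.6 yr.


1/P_syn = |1/P1 - 1/P2| = |1/1.97 - 1/28.6| => P_syn = 2.1157

2.1157 years


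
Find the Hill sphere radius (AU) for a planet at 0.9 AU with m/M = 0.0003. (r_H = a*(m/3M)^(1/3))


r_H = a * (m/3M)^(1/3) = 0.9 * (0.0003/3)^(1/3) = 0.0418

0.0418 AU


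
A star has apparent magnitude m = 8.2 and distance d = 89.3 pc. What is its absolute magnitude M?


M = m - 5*log10(d) + 5 = 8.2 - 5*log10(89.3) + 5 = 3.4457

3.4457


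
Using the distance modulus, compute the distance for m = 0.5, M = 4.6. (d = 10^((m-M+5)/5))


d = 10^((m - M + 5)/5) = 10^((0.5 - 4.6 + 5)/5) = 1.5136

1.5136 pc


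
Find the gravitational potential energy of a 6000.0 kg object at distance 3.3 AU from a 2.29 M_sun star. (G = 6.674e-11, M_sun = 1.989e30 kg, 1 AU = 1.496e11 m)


M = 2.29 * 1.989e30 kg = 4.55481e+30 kg; r = 3.3 AU * 1.496e11 m/AU = 4.9368e+11 m. U = -GM*m/r = -(6.674e-11 * 4.55481e+30 * 6000.0) / 4.9368e+11 = -3.695e+12

-3.695e+12 J


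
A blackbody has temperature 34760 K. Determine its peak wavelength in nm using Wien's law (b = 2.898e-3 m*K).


lam_max = b / T = 2.898e-3 / 34760 = 8.337e-08 m = 83.3717 nm

83.3717 nm


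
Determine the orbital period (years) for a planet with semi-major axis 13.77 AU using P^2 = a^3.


P = a^(3/2) = 13.77^1.5 = 51.0976

51.0976 years


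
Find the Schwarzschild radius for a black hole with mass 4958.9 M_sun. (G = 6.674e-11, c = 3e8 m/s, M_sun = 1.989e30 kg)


M = 4958.9 * 1.989e30 kg = 9.8632521e+33 kg. rs = 2GM/c^2 = 2 * 6.674e-11 * 9.8632521e+33 / (3e8)^2 = 1.463e+07

1.463e+07 m


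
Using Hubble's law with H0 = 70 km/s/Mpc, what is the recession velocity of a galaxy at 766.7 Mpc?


v = H0 * d = 70 * 766.7 = 53669.0

53669.0 km/s


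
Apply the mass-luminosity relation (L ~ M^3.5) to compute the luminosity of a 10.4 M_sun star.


L/L_sun = (M/M_sun)^3.5 = 10.4^3.5 = 3627.5774

3627.5774 L_sun


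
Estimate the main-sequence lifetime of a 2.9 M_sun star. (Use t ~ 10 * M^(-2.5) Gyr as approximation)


t = 10 * M^(-2.5) = 10 * 2.9^(-2.5) = 0.6982

0.6982 Gyr


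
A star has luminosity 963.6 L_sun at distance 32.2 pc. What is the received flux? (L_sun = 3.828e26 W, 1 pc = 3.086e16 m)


F = L / (4*pi*d^2) = 3.689e+29 / (4*pi*(9.937e+17)^2) = 2.973e-08

2.973e-08 W/m^2


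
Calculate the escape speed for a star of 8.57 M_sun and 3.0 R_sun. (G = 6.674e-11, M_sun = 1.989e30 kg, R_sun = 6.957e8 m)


M = 8.57 * 1.989e30 kg = 1.704573e+31 kg; R = 3.0 * 6.957e8 m = 2.0871e+09 m. v_esc = sqrt(2GM/R) = sqrt(2 * 6.674e-11 * 1.704573e+31 / 2.0871e+09) = 1.044e+06

1.044e+06 m/s


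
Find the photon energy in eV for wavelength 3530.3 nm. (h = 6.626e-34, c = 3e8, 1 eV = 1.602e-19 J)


E = hc/lambda = 6.626e-34 * 3e8 / 3.530e-06 = 5.631e-20 J = 0.3515 eV

0.3515 eV


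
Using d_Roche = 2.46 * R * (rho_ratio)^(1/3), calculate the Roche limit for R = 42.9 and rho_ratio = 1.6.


d_Roche = 2.46 * 42.9 * 1.6^(1/3) = 123.4333

123.4333


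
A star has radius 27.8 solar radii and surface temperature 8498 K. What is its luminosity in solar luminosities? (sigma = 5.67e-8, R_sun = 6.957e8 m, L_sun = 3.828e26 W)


R = 27.8 * 6.957e8 m = 1.934046e+10 m. L = 4*pi*R^2*sigma*T^4 = 4*pi*(1.934046e+10)^2 * 5.67e-8 * 8498^4 = 1.389931599e+30 W. L/L_sun = 1.389931599e+30 / 3.828e26 = 3630.9603

3630.9603 L_sun


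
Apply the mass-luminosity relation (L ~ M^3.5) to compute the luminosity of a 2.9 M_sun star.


L/L_sun = (M/M_sun)^3.5 = 2.9^3.5 = 41.533

41.533 L_sun


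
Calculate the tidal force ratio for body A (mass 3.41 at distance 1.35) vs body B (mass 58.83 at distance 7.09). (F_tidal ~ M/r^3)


Ratio = (M1/r1^3) / (M2/r2^3) = (3.41/1.35^3) / (58.83/7.09^3) = 8.3964

8.3964


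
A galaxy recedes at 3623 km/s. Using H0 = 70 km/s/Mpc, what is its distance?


d = v / H0 = 3623 / 70 = 51.7571

51.7571 Mpc


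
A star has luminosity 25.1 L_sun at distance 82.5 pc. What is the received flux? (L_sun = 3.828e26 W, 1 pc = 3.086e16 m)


F = L / (4*pi*d^2) = 9.608e+27 / (4*pi*(2.546e+18)^2) = 1.180e-10

1.180e-10 W/m^2


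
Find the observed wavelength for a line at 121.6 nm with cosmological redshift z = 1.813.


lam_obs = lam_emit * (1 + z) = 121.6 * (1 + 1.813) = 342.0608

342.0608 nm


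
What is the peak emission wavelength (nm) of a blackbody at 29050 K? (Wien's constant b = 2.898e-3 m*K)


lam_max = b / T = 2.898e-3 / 29050 = 9.976e-08 m = 99.759 nm

99.759 nm


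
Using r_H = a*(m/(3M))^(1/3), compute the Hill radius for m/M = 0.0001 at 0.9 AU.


r_H = a * (m/3M)^(1/3) = 0.9 * (0.0001/3)^(1/3) = 0.029

0.029 AU


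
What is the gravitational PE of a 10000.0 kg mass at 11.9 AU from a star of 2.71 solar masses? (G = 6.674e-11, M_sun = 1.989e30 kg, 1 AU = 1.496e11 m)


M = 2.71 * 1.989e30 kg = 5.39019e+30 kg; r = 11.9 AU * 1.496e11 m/AU = 1.78024e+12 m. U = -GM*m/r = -(6.674e-11 * 5.39019e+30 * 10000.0) / 1.78024e+12 = -2.021e+12

-2.021e+12 J


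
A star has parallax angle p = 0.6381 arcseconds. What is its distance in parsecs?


d = 1/p = 1/0.6381 = 1.5672

1.5672 pc


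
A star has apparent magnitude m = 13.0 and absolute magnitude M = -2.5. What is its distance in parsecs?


d = 10^((m - M + 5)/5) = 10^((13.0 - -2.5 + 5)/5) = 12589.2541

12589.2541 pc


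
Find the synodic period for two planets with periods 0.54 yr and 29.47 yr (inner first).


1/P_syn = |1/P1 - 1/P2| = |1/0.54 - 1/29.47| => P_syn = 0.5501

0.5501 years


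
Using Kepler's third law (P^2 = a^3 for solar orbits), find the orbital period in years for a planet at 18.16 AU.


P = a^(3/2) = 18.16^1.5 = 77.388

77.388 years


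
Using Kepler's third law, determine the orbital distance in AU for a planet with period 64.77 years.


a = P^(2/3) = 64.77^(2/3) = 16.1281

16.1281 AU


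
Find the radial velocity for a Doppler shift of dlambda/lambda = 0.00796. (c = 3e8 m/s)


v = (dlambda/lambda) * c = 0.00796 * 3e8 = 2.388e+06

2.388e+06 m/s


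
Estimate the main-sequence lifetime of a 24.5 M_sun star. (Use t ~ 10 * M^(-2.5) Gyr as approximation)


t = 10 * M^(-2.5) = 10 * 24.5^(-2.5) = 0.0034

0.0034 Gyr


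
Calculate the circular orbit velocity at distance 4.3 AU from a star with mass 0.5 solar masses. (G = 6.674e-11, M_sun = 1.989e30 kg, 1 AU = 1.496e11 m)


v = sqrt(GM/r) = sqrt(6.674e-11 * 9.945e+29 / 6.433e+11) = 10157.7021

10157.7021 m/s


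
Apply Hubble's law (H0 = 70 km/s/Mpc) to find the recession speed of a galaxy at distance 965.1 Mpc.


v = H0 * d = 70 * 965.1 = 67557.0

67557.0 km/s


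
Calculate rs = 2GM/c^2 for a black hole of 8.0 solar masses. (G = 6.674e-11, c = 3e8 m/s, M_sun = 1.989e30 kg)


M = 8.0 * 1.989e30 kg = 1.5912e+31 kg. rs = 2GM/c^2 = 2 * 6.674e-11 * 1.5912e+31 / (3e8)^2 = 23599.264

23599.264 m


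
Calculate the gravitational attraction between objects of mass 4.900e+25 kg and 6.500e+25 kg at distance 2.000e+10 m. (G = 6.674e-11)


F = G*m1*m2/r^2 = 6.674e-11 * 4.900e+25 * 6.500e+25 / (2.000e+10)^2 = 6.674e-11 * 3.185e+51 / 4.000e+20 = 5.314e+20

5.314e+20 N


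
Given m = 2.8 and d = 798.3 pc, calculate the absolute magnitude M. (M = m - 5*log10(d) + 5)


M = m - 5*log10(d) + 5 = 2.8 - 5*log10(798.3) + 5 = -6.7108

-6.7108


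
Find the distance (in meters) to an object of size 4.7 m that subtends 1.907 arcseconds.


D = size / theta_rad, theta_rad = 1.907 * pi/(180*3600) = 9.245e-06, D = 508361.0851

508361.0851 m


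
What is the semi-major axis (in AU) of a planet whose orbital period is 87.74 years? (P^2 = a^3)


a = P^(2/3) = 87.74^(2/3) = 19.7454

19.7454 AU


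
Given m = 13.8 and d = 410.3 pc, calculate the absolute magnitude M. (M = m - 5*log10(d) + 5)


M = m - 5*log10(d) + 5 = 13.8 - 5*log10(410.3) + 5 = 5.7345

5.7345


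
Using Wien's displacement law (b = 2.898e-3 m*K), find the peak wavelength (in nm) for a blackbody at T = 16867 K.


lam_max = b / T = 2.898e-3 / 16867 = 1.718e-07 m = 171.8148 nm

171.8148 nm


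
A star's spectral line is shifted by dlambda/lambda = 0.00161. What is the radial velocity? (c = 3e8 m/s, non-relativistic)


v = (dlambda/lambda) * c = 0.00161 * 3e8 = 483000.0

483000.0 m/s


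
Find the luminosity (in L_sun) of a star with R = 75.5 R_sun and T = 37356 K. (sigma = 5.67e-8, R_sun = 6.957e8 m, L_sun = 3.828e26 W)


R = 75.5 * 6.957e8 m = 5.252535e+10 m. L = 4*pi*R^2*sigma*T^4 = 4*pi*(5.252535e+10)^2 * 5.67e-8 * 37356^4 = 3.828003267e+33 W. L/L_sun = 3.828003267e+33 / 3.828e26 = 1.000e+07

1.000e+07 L_sun
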